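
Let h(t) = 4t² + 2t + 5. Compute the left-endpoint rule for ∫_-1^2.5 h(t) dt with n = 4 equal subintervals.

Δt = (2.5 − (-1))/4 = 0.875.
Left endpoints: -1, -0.125, 0.75, 1.625.
h(-1) = 7, h(-0.125) = 4.8125, h(0.75) = 8.75, h(1.625) = 18.8125.
Sum = Δt · [h(-1) + h(-0.125) + h(0.75) + h(1.625)].
Sum = 34.453125.

34.453125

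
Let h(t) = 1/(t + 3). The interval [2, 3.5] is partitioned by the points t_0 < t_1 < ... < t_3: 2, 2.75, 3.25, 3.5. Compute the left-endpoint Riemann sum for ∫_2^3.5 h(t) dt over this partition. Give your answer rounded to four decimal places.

Subinterval widths: 0.75, 0.5, 0.25.
Left endpoints: 2, 2.75, 3.25.
h(2) = 0.2, h(2.75) = 4/23, h(3.25) = 0.16.
Sum = Σ Δt_i · h(t_i).
Sum ≈ 0.2770.

0.2770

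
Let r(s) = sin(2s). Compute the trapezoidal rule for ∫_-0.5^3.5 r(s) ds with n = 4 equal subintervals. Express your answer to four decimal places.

-0.0686

Δs = (3.5 − (-0.5))/4 = 1.
r(-0.5) ≈ -0.8415, r(0.5) ≈ 0.8415, r(1.5) ≈ 0.1411, r(2.5) ≈ -0.9589, r(3.5) ≈ 0.6570.
T_4 = (Δs/2)·[r(s_0) + 2r(s_1) + 2r(s_2) + 2r(s_3) + r(s_4)].
Sum ≈ -0.0686.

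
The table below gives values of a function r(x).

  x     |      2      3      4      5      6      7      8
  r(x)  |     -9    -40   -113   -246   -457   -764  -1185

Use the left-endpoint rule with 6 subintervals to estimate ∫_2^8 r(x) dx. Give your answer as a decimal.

-1629

Δx = 1.
Sum = 1·[(-9) + (-40) + (-113) + (-246) + (-457) + (-764)] = -1629.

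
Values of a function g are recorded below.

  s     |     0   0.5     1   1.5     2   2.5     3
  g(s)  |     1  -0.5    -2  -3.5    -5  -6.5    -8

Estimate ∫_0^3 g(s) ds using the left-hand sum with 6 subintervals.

-8.25

Δs = 0.5.
Sum = 0.5·[1 + (-0.5) + (-2) + (-3.5) + (-5) + (-6.5)] = -8.25.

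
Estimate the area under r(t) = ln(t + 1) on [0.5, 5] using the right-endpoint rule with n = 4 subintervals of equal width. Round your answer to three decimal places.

6.371

Δt = (5 − 0.5)/4 = 1.125.
Right endpoints: 1.625, 2.75, 3.875, 5.
r(1.625) ≈ 0.965, r(2.75) ≈ 1.322, r(3.875) ≈ 1.584, r(5) ≈ 1.792.
Sum = Δt · [r(1.625) + r(2.75) + r(3.875) + r(5)].
Sum ≈ 6.371.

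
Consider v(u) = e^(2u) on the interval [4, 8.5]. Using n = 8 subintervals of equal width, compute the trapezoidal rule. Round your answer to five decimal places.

Δu = (8.5 − 4)/8 = 0.5625.
v(4) ≈ 2980.95799, v(4.5625) ≈ 9181.99702, v(5.125) ≈ 28282.54192, v(5.6875) ≈ 87116.36215, v(6.25) ≈ 268337.28652, v(6.8125) ≈ 826537.03113, v(7.375) ≈ 2545913.28956, v(7.9375) ≈ 7841965.01037, v(8.5) ≈ 24154952.75358.
T_8 = (Δu/2)·[v(u_0) + 2v(u_1) + ... + 2v(u_{7}) + v(u_8)].
Sum ≈ 13323543.96063.

13323543.96063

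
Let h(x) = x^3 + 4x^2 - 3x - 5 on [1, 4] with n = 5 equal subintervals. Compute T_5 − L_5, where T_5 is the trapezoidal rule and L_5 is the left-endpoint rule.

T_5 = 112.32.
L_5 = 78.12.
T_5 − L_5 = 34.2.

34.2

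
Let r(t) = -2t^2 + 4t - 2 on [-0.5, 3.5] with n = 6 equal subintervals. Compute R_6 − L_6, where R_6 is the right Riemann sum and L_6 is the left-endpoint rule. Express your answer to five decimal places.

R_6 ≈ -15.9259259.
L_6 ≈ -10.5925926.
R_6 − L_6 ≈ -5.33333.

-5.33333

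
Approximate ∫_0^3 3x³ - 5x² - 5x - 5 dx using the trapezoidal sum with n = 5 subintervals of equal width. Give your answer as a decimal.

Δx = (3 − 0)/5 = 0.6.
f(0) = -5, f(0.6) = -9.152, f(1.2) = -13.016, f(1.8) = -12.704, f(2.4) = -4.328, f(3) = 16.
T_5 = (Δx/2)·[f(x_0) + 2f(x_1) + ... + 2f(x_{4}) + f(x_5)].
Sum = -20.22.

-20.22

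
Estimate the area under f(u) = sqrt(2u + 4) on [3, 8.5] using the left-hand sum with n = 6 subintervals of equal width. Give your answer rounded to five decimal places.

Δu = (8.5 − 3)/6 = 11/12.
Left endpoints: 3, 47/12, 29/6, 5.75, 20/3, 91/12.
f(3) ≈ 3.16228, f(47/12) ≈ 3.43996, f(29/6) ≈ 3.69685, f(5.75) ≈ 3.93700, f(20/3) ≈ 4.16333, f(91/12) ≈ 4.37798.
Sum = Δu · [f(3) + f(47/12) + f(29/6) + ...].
Sum ≈ 20.87928.

20.87928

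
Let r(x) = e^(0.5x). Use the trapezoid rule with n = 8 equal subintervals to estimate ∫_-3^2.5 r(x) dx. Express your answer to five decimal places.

Δx = (2.5 − (-3))/8 = 0.6875.
r(-3) ≈ 0.22313, r(-2.3125) ≈ 0.31466, r(-1.625) ≈ 0.44375, r(-0.9375) ≈ 0.62578, r(-0.25) ≈ 0.88250, r(0.4375) ≈ 1.24452, r(1.125) ≈ 1.75505, r(1.8125) ≈ 2.47502, r(2.5) ≈ 3.49034.
T_8 = (Δx/2)·[r(x_0) + 2r(x_1) + ... + 2r(x_{7}) + r(x_8)].
Sum ≈ 6.59864.

6.59864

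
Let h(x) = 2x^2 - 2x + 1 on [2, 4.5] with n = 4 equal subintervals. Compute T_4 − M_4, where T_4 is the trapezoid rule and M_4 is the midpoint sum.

T_4 = 41.9921875.
M_4 = 41.50390625.
T_4 − M_4 = 0.48828125.

0.48828125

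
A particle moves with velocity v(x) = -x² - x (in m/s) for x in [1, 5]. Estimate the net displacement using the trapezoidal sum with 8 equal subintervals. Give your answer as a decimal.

-53.5

Δx = (5 − 1)/8 = 0.5.
v(1) = -2, v(1.5) = -3.75, v(2) = -6, v(2.5) = -8.75, v(3) = -12, v(3.5) = -15.75, v(4) = -20, v(4.5) = -24.75, v(5) = -30.
T_8 = (Δx/2)·[v(x_0) + 2v(x_1) + ... + 2v(x_{7}) + v(x_8)].
Sum = -53.5.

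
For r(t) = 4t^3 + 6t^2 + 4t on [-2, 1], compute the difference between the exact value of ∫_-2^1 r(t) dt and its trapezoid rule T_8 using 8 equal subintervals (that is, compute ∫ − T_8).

Exact integral: ∫_-2^1 r(t) dt = -3.
T_8 = -3.
Error = -3 − (-3) = 0.

0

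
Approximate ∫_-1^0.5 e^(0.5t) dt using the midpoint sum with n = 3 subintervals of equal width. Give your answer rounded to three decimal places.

1.351

Δt = (0.5 − (-1))/3 = 0.5.
Midpoints: -0.75, -0.25, 0.25.
f(-0.75) ≈ 0.687, f(-0.25) ≈ 0.882, f(0.25) ≈ 1.133.
Sum = Δt · [f(-0.75) + f(-0.25) + f(0.25)].
Sum ≈ 1.351.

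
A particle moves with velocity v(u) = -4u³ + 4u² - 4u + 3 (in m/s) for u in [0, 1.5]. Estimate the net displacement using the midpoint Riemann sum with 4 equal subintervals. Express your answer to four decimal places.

Δu = (1.5 − 0)/4 = 0.375.
Midpoints: 0.1875, 0.5625, 0.9375, 1.3125.
v(0.1875) = 2421/1024, v(0.5625) = 1335/1024, v(0.9375) = -543/1024, v(1.3125) = -4509/1024.
Sum = Δu · [v(0.1875) + v(0.5625) + v(0.9375) + v(1.3125)].
Sum ≈ -0.4746.

-0.4746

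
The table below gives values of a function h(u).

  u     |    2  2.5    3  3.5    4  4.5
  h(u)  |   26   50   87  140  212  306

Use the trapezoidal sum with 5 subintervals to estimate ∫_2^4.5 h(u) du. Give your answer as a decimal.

Δu = 0.5.
T_5 = (0.5/2)·[26 + 2·50 + 2·87 + 2·140 + 2·212 + 306] = 327.5.

327.5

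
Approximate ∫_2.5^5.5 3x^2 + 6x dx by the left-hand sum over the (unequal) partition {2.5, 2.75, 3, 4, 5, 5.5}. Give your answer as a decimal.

187.734375

Subinterval widths: 0.25, 0.25, 1, 1, 0.5.
Left endpoints: 2.5, 2.75, 3, 4, 5.
f(2.5) = 33.75, f(2.75) = 39.1875, f(3) = 45, f(4) = 72, f(5) = 105.
Sum = Σ Δx_i · f(x_i).
Sum = 187.734375.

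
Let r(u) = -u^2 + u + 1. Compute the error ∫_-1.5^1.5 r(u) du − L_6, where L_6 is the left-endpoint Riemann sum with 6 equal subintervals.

0.875

Exact integral: ∫_-1.5^1.5 r(u) du = 0.75.
L_6 = -0.125.
Error = 0.75 − (-0.125) = 0.875.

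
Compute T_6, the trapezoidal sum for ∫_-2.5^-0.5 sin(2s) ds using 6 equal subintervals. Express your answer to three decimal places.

-0.124

Δs = (-0.5 − (-2.5))/6 = 1/3.
f(-2.5) ≈ 0.959, f(-13/6) ≈ 0.929, f(-11/6) ≈ 0.501, f(-1.5) ≈ -0.141, f(-7/6) ≈ -0.723, f(-5/6) ≈ -0.995, f(-0.5) ≈ -0.841.
T_6 = (Δs/2)·[f(s_0) + 2f(s_1) + ... + 2f(s_{5}) + f(s_6)].
Sum ≈ -0.124.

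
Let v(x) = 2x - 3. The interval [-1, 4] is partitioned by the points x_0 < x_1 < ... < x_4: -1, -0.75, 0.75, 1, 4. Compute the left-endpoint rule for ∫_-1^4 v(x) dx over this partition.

-11.375

Subinterval widths: 0.25, 1.5, 0.25, 3.
Left endpoints: -1, -0.75, 0.75, 1.
v(-1) = -5, v(-0.75) = -4.5, v(0.75) = -1.5, v(1) = -1.
Sum = Σ Δx_i · v(x_i).
Sum = -11.375.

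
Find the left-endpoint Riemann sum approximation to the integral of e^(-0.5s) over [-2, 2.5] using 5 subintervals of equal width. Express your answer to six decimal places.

Δs = (2.5 − (-2))/5 = 0.9.
Left endpoints: -2, -1.1, -0.2, 0.7, 1.6.
f(-2) ≈ 2.718282, f(-1.1) ≈ 1.733253, f(-0.2) ≈ 1.105171, f(0.7) ≈ 0.704688, f(1.6) ≈ 0.449329.
Sum = Δs · [f(-2) + f(-1.1) + f(-0.2) + f(0.7) + f(1.6)].
Sum ≈ 6.039651.

6.039651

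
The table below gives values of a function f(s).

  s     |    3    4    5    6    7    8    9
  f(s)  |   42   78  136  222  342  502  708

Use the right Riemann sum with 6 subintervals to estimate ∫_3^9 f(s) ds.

1988

Δs = 1.
Sum = 1·[78 + 136 + 222 + 342 + 502 + 708] = 1988.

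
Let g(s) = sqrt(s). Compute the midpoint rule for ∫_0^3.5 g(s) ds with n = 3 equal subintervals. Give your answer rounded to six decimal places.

4.426874

Δs = (3.5 − 0)/3 = 7/6.
Midpoints: 7/12, 1.75, 35/12.
g(7/12) ≈ 0.763763, g(1.75) ≈ 1.322876, g(35/12) ≈ 1.707825.
Sum = Δs · [g(7/12) + g(1.75) + g(35/12)].
Sum ≈ 4.426874.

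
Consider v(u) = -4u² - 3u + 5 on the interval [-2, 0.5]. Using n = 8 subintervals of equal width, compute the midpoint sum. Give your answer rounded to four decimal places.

7.3730

Δu = (0.5 − (-2))/8 = 0.3125.
Midpoints: -1.84375, -1.53125, -1.21875, -0.90625, -0.59375, -0.28125, 0.03125, 0.34375.
v(-1.84375) = -3.06640625, v(-1.53125) = 0.21484375, v(-1.21875) = 2.71484375, v(-0.90625) = 4.43359375, v(-0.59375) = 5.37109375, v(-0.28125) = 5.52734375, v(0.03125) = 4.90234375, v(0.34375) = 3.49609375.
Sum = Δu · [v(-1.84375) + v(-1.53125) + v(-1.21875) + ...].
Sum ≈ 7.3730.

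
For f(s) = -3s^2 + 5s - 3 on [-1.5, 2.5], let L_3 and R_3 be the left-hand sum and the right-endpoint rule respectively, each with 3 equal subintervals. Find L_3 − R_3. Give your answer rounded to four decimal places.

-10.6667

L_3 ≈ -29.888889.
R_3 ≈ -19.222222.
L_3 − R_3 ≈ -10.6667.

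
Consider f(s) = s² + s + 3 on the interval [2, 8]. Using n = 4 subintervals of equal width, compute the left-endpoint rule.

168.75

Δs = (8 − 2)/4 = 1.5.
Left endpoints: 2, 3.5, 5, 6.5.
f(2) = 9, f(3.5) = 18.75, f(5) = 33, f(6.5) = 51.75.
Sum = Δs · [f(2) + f(3.5) + f(5) + f(6.5)].
Sum = 168.75.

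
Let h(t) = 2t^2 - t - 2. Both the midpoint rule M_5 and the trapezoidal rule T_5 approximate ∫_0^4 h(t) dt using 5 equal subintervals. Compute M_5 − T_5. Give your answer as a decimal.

-1.28

M_5 = 26.24.
T_5 = 27.52.
M_5 − T_5 = -1.28.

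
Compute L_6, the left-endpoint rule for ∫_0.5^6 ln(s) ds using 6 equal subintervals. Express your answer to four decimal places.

4.3397

Δs = (6 − 0.5)/6 = 11/12.
Left endpoints: 0.5, 17/12, 7/3, 3.25, 25/6, 61/12.
f(0.5) ≈ -0.6931, f(17/12) ≈ 0.3483, f(7/3) ≈ 0.8473, f(3.25) ≈ 1.1787, f(25/6) ≈ 1.4271, f(61/12) ≈ 1.6260.
Sum = Δs · [f(0.5) + f(17/12) + f(7/3) + ...].
Sum ≈ 4.3397.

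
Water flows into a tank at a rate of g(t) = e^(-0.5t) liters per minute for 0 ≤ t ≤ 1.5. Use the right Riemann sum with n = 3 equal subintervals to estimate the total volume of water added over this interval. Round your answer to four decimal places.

Δt = (1.5 − 0)/3 = 0.5.
Right endpoints: 0.5, 1, 1.5.
g(0.5) ≈ 0.7788, g(1) ≈ 0.6065, g(1.5) ≈ 0.4724.
Sum = Δt · [g(0.5) + g(1) + g(1.5)].
Sum ≈ 0.9288.

0.9288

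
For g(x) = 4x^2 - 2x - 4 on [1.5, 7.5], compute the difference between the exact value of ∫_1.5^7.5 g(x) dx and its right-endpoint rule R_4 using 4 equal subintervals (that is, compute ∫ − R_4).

Exact integral: ∫_1.5^7.5 g(x) dx = 480.
R_4 = 642.
Error = 480 − 642 = -162.

-162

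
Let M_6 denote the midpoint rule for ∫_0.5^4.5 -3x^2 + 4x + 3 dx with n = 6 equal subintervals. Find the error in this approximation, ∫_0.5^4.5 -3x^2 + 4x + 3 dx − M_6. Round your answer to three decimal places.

Exact integral: ∫_0.5^4.5 f(x) dx = -39.
M_6 ≈ -38.55556.
Error ≈ -39 − (-38.55556) ≈ -0.444.

-0.444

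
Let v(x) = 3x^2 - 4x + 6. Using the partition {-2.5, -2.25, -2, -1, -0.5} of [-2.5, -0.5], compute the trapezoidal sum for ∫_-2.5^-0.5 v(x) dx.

40.078125

Subinterval widths: 0.25, 0.25, 1, 0.5.
v(-2.5) = 34.75, v(-2.25) = 30.1875, v(-2) = 26, v(-1) = 13, v(-0.5) = 8.75.
On each subinterval the trapezoid contributes (Δx_i/2)·[v(x_{i-1}) + v(x_i)].
Sum = 40.078125.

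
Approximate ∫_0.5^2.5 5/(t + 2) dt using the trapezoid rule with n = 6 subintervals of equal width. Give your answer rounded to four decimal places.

2.9440

Δt = (2.5 − 0.5)/6 = 1/3.
f(0.5) = 2, f(5/6) = 30/17, f(7/6) = 30/19, f(1.5) = 10/7, f(11/6) = 30/23, f(13/6) = 1.2, f(2.5) = 10/9.
T_6 = (Δt/2)·[f(t_0) + 2f(t_1) + ... + 2f(t_{5}) + f(t_6)].
Sum ≈ 2.9440.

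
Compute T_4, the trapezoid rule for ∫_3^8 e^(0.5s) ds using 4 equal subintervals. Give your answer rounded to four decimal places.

103.4747

Δs = (8 − 3)/4 = 1.25.
f(3) ≈ 4.4817, f(4.25) ≈ 8.3729, f(5.5) ≈ 15.6426, f(6.75) ≈ 29.2243, f(8) ≈ 54.5982.
T_4 = (Δs/2)·[f(s_0) + 2f(s_1) + 2f(s_2) + 2f(s_3) + f(s_4)].
Sum ≈ 103.4747.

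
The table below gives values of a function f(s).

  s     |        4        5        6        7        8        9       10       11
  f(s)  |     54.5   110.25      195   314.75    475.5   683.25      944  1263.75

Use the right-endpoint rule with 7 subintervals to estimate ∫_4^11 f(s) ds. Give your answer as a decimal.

3986.5

Δs = 1.
Sum = 1·[110.25 + 195 + 314.75 + 475.5 + 683.25 + 944 + 1263.75] = 3986.5.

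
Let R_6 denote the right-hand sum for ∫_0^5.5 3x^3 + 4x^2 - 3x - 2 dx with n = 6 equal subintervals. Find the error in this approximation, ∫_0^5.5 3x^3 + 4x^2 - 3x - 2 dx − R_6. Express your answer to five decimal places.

-298.80628

Exact integral: ∫_0^5.5 f(x) dx ≈ 851.7552083.
R_6 ≈ 1150.5614873.
Error ≈ 851.7552083 − 1150.5614873 ≈ -298.80628.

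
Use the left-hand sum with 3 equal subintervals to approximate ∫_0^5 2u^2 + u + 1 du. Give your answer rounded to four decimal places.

Δu = (5 − 0)/3 = 5/3.
Left endpoints: 0, 5/3, 10/3.
f(0) = 1, f(5/3) = 74/9, f(10/3) = 239/9.
Sum = Δu · [f(0) + f(5/3) + f(10/3)].
Sum ≈ 59.6296.

59.6296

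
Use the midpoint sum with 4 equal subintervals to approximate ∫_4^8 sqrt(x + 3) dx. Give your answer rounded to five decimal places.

Δx = (8 − 4)/4 = 1.
Midpoints: 4.5, 5.5, 6.5, 7.5.
f(4.5) ≈ 2.73861, f(5.5) ≈ 2.91548, f(6.5) ≈ 3.08221, f(7.5) ≈ 3.24037.
Sum = Δx · [f(4.5) + f(5.5) + f(6.5) + f(7.5)].
Sum ≈ 11.97667.

11.97667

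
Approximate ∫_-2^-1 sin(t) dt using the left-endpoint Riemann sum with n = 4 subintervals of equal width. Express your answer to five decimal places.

-0.95994

Δt = (-1 − (-2))/4 = 0.25.
Left endpoints: -2, -1.75, -1.5, -1.25.
f(-2) ≈ -0.90930, f(-1.75) ≈ -0.98399, f(-1.5) ≈ -0.99749, f(-1.25) ≈ -0.94898.
Sum = Δt · [f(-2) + f(-1.75) + f(-1.5) + f(-1.25)].
Sum ≈ -0.95994.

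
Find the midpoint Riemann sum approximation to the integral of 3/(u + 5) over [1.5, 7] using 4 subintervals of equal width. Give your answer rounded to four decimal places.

Δu = (7 − 1.5)/4 = 1.375.
Midpoints: 2.1875, 3.5625, 4.9375, 6.3125.
f(2.1875) = 48/115, f(3.5625) = 48/137, f(4.9375) = 16/53, f(6.3125) = 48/181.
Sum = Δu · [f(2.1875) + f(3.5625) + f(4.9375) + f(6.3125)].
Sum ≈ 1.8354.

1.8354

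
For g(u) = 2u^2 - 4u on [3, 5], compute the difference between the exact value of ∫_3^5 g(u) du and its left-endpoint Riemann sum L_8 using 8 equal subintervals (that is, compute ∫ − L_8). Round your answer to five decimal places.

2.95833

Exact integral: ∫_3^5 g(u) du ≈ 33.3333333.
L_8 = 30.375.
Error ≈ 33.3333333 − 30.375 ≈ 2.95833.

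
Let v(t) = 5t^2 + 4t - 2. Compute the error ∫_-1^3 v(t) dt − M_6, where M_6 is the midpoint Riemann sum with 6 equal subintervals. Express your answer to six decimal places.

0.740741

Exact integral: ∫_-1^3 v(t) dt ≈ 54.66666667.
M_6 ≈ 53.92592593.
Error ≈ 54.66666667 − 53.92592593 ≈ 0.740741.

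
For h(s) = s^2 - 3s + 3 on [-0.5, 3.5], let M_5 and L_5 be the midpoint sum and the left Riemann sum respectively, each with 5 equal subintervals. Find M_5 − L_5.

-0.64

M_5 = 8.12.
L_5 = 8.76.
M_5 − L_5 = -0.64.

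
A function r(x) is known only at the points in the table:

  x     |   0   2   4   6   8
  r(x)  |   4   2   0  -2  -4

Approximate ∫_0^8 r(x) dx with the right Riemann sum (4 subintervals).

-8

Δx = 2.
Sum = 2·[2 + 0 + (-2) + (-4)] = -8.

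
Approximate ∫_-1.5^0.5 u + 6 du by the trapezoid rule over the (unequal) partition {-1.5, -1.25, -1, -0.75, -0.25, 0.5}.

Subinterval widths: 0.25, 0.25, 0.25, 0.5, 0.75.
f(-1.5) = 4.5, f(-1.25) = 4.75, f(-1) = 5, f(-0.75) = 5.25, f(-0.25) = 5.75, f(0.5) = 6.5.
On each subinterval the trapezoid contributes (Δu_i/2)·[f(u_{i-1}) + f(u_i)].
Sum = 11.

11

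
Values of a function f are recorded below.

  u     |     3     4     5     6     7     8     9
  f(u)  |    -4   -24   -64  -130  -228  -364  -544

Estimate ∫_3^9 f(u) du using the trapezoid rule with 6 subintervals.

-1084

Δu = 1.
T_6 = (1/2)·[(-4) + 2·(-24) + 2·(-64) + 2·(-130) + 2·(-228) + 2·(-364) + (-544)] = -1084.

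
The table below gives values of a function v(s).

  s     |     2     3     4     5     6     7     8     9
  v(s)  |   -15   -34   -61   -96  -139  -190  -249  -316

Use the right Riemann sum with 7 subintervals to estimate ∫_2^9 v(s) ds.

Δs = 1.
Sum = 1·[(-34) + (-61) + (-96) + (-139) + (-190) + (-249) + (-316)] = -1085.

-1085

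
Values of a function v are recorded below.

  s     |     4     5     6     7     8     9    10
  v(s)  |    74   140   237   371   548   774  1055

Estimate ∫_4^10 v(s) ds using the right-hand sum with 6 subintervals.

Δs = 1.
Sum = 1·[140 + 237 + 371 + 548 + 774 + 1055] = 3125.

3125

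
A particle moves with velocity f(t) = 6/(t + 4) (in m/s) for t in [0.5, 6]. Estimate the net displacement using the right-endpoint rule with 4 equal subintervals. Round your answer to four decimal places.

Δt = (6 − 0.5)/4 = 1.375.
Right endpoints: 1.875, 3.25, 4.625, 6.
f(1.875) = 48/47, f(3.25) = 24/29, f(4.625) = 16/23, f(6) = 0.6.
Sum = Δt · [f(1.875) + f(3.25) + f(4.625) + f(6)].
Sum ≈ 4.3237.

4.3237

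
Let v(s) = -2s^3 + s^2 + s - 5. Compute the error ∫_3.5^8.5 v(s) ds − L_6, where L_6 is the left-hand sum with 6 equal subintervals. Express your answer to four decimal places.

-428.7037

Exact integral: ∫_3.5^8.5 v(s) ds ≈ -2339.583333.
L_6 ≈ -1910.879630.
Error ≈ -2339.583333 − (-1910.879630) ≈ -428.7037.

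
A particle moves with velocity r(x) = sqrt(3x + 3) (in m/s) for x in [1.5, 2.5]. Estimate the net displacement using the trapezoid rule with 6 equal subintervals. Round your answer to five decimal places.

Δx = (2.5 − 1.5)/6 = 1/6.
r(1.5) ≈ 2.73861, r(5/3) ≈ 2.82843, r(11/6) ≈ 2.91548, r(2) ≈ 3.00000, r(13/6) ≈ 3.08221, r(7/3) ≈ 3.16228, r(2.5) ≈ 3.24037.
T_6 = (Δx/2)·[r(x_0) + 2r(x_1) + ... + 2r(x_{5}) + r(x_6)].
Sum ≈ 2.99631.

2.99631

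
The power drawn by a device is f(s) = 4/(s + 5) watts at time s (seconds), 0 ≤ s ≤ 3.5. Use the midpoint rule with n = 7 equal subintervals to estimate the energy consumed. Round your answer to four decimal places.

Δs = (3.5 − 0)/7 = 0.5.
Midpoints: 0.25, 0.75, 1.25, 1.75, 2.25, 2.75, 3.25.
f(0.25) = 16/21, f(0.75) = 16/23, f(1.25) = 0.64, f(1.75) = 16/27, f(2.25) = 16/29, f(2.75) = 16/31, f(3.25) = 16/33.
Sum = Δs · [f(0.25) + f(0.75) + f(1.25) + ...].
Sum ≈ 2.1214.

2.1214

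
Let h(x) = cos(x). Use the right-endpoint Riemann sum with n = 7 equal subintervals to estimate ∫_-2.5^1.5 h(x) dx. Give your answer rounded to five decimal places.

Δx = (1.5 − (-2.5))/7 = 4/7.
Right endpoints: -27/14, -19/14, -11/14, -3/14, 5/14, 13/14, 1.5.
h(-27/14) ≈ -0.35019, h(-19/14) ≈ 0.21203, h(-11/14) ≈ 0.70688, h(-3/14) ≈ 0.97713, h(5/14) ≈ 0.93690, h(13/14) ≈ 0.59898, h(1.5) ≈ 0.07074.
Sum = Δx · [h(-27/14) + h(-19/14) + h(-11/14) + ...].
Sum ≈ 1.80141.

1.80141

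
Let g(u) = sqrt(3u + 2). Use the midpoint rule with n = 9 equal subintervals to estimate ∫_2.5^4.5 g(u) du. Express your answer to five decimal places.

7.05413

Δu = (4.5 − 2.5)/9 = 2/9.
Midpoints: 47/18, 17/6, 55/18, 59/18, 3.5, 67/18, 71/18, 25/6, 79/18.
g(47/18) ≈ 3.13581, g(17/6) ≈ 3.24037, g(55/18) ≈ 3.34166, g(59/18) ≈ 3.43996, g(3.5) ≈ 3.53553, g(67/18) ≈ 3.62859, g(71/18) ≈ 3.71932, g(25/6) ≈ 3.80789, g(79/18) ≈ 3.89444.
Sum = Δu · [g(47/18) + g(17/6) + g(55/18) + ...].
Sum ≈ 7.05413.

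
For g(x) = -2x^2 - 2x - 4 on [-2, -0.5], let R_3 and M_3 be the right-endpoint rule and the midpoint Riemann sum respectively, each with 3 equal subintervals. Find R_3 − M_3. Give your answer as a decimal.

R_3 = -6.5.
M_3 = -7.4375.
R_3 − M_3 = 0.9375.

0.9375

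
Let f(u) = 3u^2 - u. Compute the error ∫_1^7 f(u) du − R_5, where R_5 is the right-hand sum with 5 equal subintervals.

-87.12

Exact integral: ∫_1^7 f(u) du = 318.
R_5 = 405.12.
Error = 318 − 405.12 = -87.12.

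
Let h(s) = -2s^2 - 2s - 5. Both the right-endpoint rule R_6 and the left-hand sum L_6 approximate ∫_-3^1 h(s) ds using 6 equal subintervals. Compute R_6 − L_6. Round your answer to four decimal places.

5.3333

R_6 ≈ -28.592593.
L_6 ≈ -33.925926.
R_6 − L_6 ≈ 5.3333.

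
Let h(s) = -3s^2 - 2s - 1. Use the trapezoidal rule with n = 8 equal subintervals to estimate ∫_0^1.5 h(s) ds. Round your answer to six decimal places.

-7.151367

Δs = (1.5 − 0)/8 = 0.1875.
h(0) = -1, h(0.1875) = -1.48046875, h(0.375) = -2.171875, h(0.5625) = -3.07421875, h(0.75) = -4.1875, h(0.9375) = -5.51171875, h(1.125) = -7.046875, h(1.3125) = -8.79296875, h(1.5) = -10.75.
T_8 = (Δs/2)·[h(s_0) + 2h(s_1) + ... + 2h(s_{7}) + h(s_8)].
Sum ≈ -7.151367.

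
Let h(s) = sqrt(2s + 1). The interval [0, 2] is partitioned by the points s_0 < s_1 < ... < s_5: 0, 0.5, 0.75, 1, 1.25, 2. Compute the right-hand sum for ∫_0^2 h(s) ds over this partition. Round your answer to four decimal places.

3.6802

Subinterval widths: 0.5, 0.25, 0.25, 0.25, 0.75.
Right endpoints: 0.5, 0.75, 1, 1.25, 2.
h(0.5) ≈ 1.4142, h(0.75) ≈ 1.5811, h(1) ≈ 1.7321, h(1.25) ≈ 1.8708, h(2) ≈ 2.2361.
Sum = Σ Δs_i · h(s_i).
Sum ≈ 3.6802.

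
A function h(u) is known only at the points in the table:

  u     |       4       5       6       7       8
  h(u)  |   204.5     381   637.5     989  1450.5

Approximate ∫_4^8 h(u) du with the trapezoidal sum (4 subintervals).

Δu = 1.
T_4 = (1/2)·[204.5 + 2·381 + 2·637.5 + 2·989 + 1450.5] = 2835.

2835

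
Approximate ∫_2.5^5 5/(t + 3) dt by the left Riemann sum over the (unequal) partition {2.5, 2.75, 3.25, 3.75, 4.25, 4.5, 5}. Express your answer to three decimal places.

1.938

Subinterval widths: 0.25, 0.5, 0.5, 0.5, 0.25, 0.5.
Left endpoints: 2.5, 2.75, 3.25, 3.75, 4.25, 4.5.
f(2.5) = 10/11, f(2.75) = 20/23, f(3.25) = 0.8, f(3.75) = 20/27, f(4.25) = 20/29, f(4.5) = 2/3.
Sum = Σ Δt_i · f(t_i).
Sum ≈ 1.938.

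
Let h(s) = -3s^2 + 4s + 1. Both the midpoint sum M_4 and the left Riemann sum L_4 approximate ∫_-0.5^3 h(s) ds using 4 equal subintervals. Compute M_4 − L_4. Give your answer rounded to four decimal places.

M_4 ≈ -5.455078.
L_4 = -2.10546875.
M_4 − L_4 ≈ -3.3496.

-3.3496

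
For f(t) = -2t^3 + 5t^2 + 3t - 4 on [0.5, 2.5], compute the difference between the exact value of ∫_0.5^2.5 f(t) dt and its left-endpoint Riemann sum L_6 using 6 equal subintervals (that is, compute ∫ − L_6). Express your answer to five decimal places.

0.98148

Exact integral: ∫_0.5^2.5 f(t) dt ≈ 7.3333333.
L_6 ≈ 6.3518519.
Error ≈ 7.3333333 − 6.3518519 ≈ 0.98148.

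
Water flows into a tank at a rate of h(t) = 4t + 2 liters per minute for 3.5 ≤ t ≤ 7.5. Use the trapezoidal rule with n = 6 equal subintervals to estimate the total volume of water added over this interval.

Δt = (7.5 − 3.5)/6 = 2/3.
h(3.5) = 16, h(25/6) = 56/3, h(29/6) = 64/3, h(5.5) = 24, h(37/6) = 80/3, h(41/6) = 88/3, h(7.5) = 32.
T_6 = (Δt/2)·[h(t_0) + 2h(t_1) + ... + 2h(t_{5}) + h(t_6)].
Sum = 96.

96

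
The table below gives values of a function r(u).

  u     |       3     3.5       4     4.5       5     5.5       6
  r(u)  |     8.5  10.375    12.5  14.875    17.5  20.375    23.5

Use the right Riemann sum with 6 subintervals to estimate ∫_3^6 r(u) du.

Δu = 0.5.
Sum = 0.5·[10.375 + 12.5 + 14.875 + 17.5 + 20.375 + 23.5] = 49.5625.

49.5625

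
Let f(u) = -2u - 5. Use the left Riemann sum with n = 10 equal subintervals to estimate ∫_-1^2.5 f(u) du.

Δu = (2.5 − (-1))/10 = 0.35.
Left endpoints: -1, -0.65, -0.3, 0.05, 0.4, 0.75, 1.1, 1.45, 1.8, 2.15.
f(-1) = -3, f(-0.65) = -3.7, f(-0.3) = -4.4, f(0.05) = -5.1, f(0.4) = -5.8, f(0.75) = -6.5, f(1.1) = -7.2, f(1.45) = -7.9, f(1.8) = -8.6, f(2.15) = -9.3.
Sum = Δu · [f(-1) + f(-0.65) + f(-0.3) + ...].
Sum = -21.525.

-21.525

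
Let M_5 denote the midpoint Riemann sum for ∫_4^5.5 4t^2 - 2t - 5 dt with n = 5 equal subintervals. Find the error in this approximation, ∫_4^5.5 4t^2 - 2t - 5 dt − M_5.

0.045

Exact integral: ∫_4^5.5 f(t) dt = 114.75.
M_5 = 114.705.
Error = 114.75 − 114.705 = 0.045.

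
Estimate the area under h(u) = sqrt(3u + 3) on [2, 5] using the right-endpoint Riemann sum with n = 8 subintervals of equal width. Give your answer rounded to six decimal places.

11.201843

Δu = (5 − 2)/8 = 0.375.
Right endpoints: 2.375, 2.75, 3.125, 3.5, 3.875, 4.25, 4.625, 5.
h(2.375) ≈ 3.181981, h(2.75) ≈ 3.354102, h(3.125) ≈ 3.517812, h(3.5) ≈ 3.674235, h(3.875) ≈ 3.824265, h(4.25) ≈ 3.968627, h(4.625) ≈ 4.107919, h(5) ≈ 4.242641.
Sum = Δu · [h(2.375) + h(2.75) + h(3.125) + ...].
Sum ≈ 11.201843.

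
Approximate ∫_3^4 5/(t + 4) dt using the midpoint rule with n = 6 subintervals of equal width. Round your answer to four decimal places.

Δt = (4 − 3)/6 = 1/6.
Midpoints: 37/12, 3.25, 41/12, 43/12, 3.75, 47/12.
f(37/12) = 12/17, f(3.25) = 20/29, f(41/12) = 60/89, f(43/12) = 60/91, f(3.75) = 20/31, f(47/12) = 12/19.
Sum = Δt · [f(37/12) + f(3.25) + f(41/12) + ...].
Sum ≈ 0.6676.

0.6676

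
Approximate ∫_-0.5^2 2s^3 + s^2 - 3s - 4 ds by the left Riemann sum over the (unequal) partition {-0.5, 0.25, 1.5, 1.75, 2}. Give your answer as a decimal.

Subinterval widths: 0.75, 1.25, 0.25, 0.25.
Left endpoints: -0.5, 0.25, 1.5, 1.75.
f(-0.5) = -2.5, f(0.25) = -4.65625, f(1.5) = 0.5, f(1.75) = 4.53125.
Sum = Σ Δs_i · f(s_i).
Sum = -6.4375.

-6.4375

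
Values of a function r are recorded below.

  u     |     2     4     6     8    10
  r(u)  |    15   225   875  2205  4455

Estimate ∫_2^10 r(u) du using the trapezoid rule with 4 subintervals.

Δu = 2.
T_4 = (2/2)·[15 + 2·225 + 2·875 + 2·2205 + 4455] = 11080.

11080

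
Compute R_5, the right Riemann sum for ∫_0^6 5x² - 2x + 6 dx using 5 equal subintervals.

Δx = (6 − 0)/5 = 1.2.
Right endpoints: 1.2, 2.4, 3.6, 4.8, 6.
f(1.2) = 10.8, f(2.4) = 30, f(3.6) = 63.6, f(4.8) = 111.6, f(6) = 174.
Sum = Δx · [f(1.2) + f(2.4) + f(3.6) + f(4.8) + f(6)].
Sum = 468.

468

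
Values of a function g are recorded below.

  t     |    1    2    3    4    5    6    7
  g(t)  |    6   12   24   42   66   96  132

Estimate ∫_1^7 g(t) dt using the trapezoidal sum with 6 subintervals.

Δt = 1.
T_6 = (1/2)·[6 + 2·12 + 2·24 + 2·42 + 2·66 + 2·96 + 132] = 309.

309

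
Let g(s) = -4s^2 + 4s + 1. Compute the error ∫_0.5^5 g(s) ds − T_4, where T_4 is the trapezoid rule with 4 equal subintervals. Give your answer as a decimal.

Exact integral: ∫_0.5^5 g(s) ds = -112.5.
T_4 = -116.296875.
Error = -112.5 − (-116.296875) = 3.796875.

3.796875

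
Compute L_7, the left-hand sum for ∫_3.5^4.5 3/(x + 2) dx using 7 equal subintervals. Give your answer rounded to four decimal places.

0.5072

Δx = (4.5 − 3.5)/7 = 1/7.
Left endpoints: 3.5, 51/14, 53/14, 55/14, 57/14, 59/14, 61/14.
f(3.5) = 6/11, f(51/14) = 42/79, f(53/14) = 14/27, f(55/14) = 42/83, f(57/14) = 42/85, f(59/14) = 14/29, f(61/14) = 42/89.
Sum = Δx · [f(3.5) + f(51/14) + f(53/14) + ...].
Sum ≈ 0.5072.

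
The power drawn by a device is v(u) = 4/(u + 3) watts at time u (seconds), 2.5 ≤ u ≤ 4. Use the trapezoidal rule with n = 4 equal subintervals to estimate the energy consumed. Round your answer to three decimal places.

Δu = (4 − 2.5)/4 = 0.375.
v(2.5) = 8/11, v(2.875) = 32/47, v(3.25) = 0.64, v(3.625) = 32/53, v(4) = 4/7.
T_4 = (Δu/2)·[v(u_0) + 2v(u_1) + 2v(u_2) + 2v(u_3) + v(u_4)].
Sum ≈ 0.965.

0.965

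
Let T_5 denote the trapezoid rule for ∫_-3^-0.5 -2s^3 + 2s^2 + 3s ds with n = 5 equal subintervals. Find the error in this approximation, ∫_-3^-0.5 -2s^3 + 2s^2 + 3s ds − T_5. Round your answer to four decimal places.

Exact integral: ∫_-3^-0.5 f(s) ds ≈ 45.260417.
T_5 = 46.5625.
Error ≈ 45.260417 − 46.5625 ≈ -1.3021.

-1.3021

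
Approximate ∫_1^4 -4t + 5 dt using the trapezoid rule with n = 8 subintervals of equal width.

-15

Δt = (4 − 1)/8 = 0.375.
f(1) = 1, f(1.375) = -0.5, f(1.75) = -2, f(2.125) = -3.5, f(2.5) = -5, f(2.875) = -6.5, f(3.25) = -8, f(3.625) = -9.5, f(4) = -11.
T_8 = (Δt/2)·[f(t_0) + 2f(t_1) + ... + 2f(t_{7}) + f(t_8)].
Sum = -15.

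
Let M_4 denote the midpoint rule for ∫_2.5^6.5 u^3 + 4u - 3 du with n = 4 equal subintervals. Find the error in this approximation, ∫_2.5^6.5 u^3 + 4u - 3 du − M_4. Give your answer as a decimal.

4.5

Exact integral: ∫_2.5^6.5 f(u) du = 496.5.
M_4 = 492.
Error = 496.5 − 492 = 4.5.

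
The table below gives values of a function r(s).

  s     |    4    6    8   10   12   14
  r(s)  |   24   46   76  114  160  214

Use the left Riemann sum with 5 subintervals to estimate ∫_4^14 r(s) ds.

Δs = 2.
Sum = 2·[24 + 46 + 76 + 114 + 160] = 840.

840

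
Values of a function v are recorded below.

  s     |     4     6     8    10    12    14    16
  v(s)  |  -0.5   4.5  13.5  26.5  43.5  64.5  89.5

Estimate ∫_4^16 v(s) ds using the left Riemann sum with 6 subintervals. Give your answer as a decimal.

Δs = 2.
Sum = 2·[(-0.5) + 4.5 + 13.5 + 26.5 + 43.5 + 64.5] = 304.

304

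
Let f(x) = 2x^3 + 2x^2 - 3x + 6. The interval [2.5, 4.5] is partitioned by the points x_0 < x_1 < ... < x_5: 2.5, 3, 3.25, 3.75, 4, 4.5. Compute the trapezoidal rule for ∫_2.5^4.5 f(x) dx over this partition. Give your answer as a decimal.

Subinterval widths: 0.5, 0.25, 0.5, 0.25, 0.5.
f(2.5) = 42.25, f(3) = 69, f(3.25) = 86.03125, f(3.75) = 128.34375, f(4) = 154, f(4.5) = 215.25.
On each subinterval the trapezoid contributes (Δx_i/2)·[f(x_{i-1}) + f(x_i)].
Sum = 228.390625.

228.390625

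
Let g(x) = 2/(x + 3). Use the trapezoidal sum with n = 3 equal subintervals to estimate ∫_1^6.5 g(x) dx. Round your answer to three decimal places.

Δx = (6.5 − 1)/3 = 11/6.
g(1) = 0.5, g(17/6) = 12/35, g(14/3) = 6/23, g(6.5) = 4/19.
T_3 = (Δx/2)·[g(x_0) + 2g(x_1) + 2g(x_2) + g(x_3)].
Sum ≈ 1.758.

1.758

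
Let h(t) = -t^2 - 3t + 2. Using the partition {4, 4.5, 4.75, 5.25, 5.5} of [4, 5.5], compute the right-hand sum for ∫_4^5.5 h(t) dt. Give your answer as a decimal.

-56.421875

Subinterval widths: 0.5, 0.25, 0.5, 0.25.
Right endpoints: 4.5, 4.75, 5.25, 5.5.
h(4.5) = -31.75, h(4.75) = -34.8125, h(5.25) = -41.3125, h(5.5) = -44.75.
Sum = Σ Δt_i · h(t_i).
Sum = -56.421875.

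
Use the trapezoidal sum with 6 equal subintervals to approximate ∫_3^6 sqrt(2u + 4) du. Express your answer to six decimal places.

Δu = (6 − 3)/6 = 0.5.
f(3) ≈ 3.162278, f(3.5) ≈ 3.316625, f(4) ≈ 3.464102, f(4.5) ≈ 3.605551, f(5) ≈ 3.741657, f(5.5) ≈ 3.872983, f(6) ≈ 4.000000.
T_6 = (Δu/2)·[f(u_0) + 2f(u_1) + ... + 2f(u_{5}) + f(u_6)].
Sum ≈ 10.791029.

10.791029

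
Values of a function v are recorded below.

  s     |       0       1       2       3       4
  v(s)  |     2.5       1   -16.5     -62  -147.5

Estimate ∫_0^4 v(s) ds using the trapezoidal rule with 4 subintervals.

-150

Δs = 1.
T_4 = (1/2)·[2.5 + 2·1 + 2·(-16.5) + 2·(-62) + (-147.5)] = -150.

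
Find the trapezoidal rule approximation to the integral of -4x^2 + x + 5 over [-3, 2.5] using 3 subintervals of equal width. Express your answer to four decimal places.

Δx = (2.5 − (-3))/3 = 11/6.
f(-3) = -34, f(-7/6) = -29/18, f(2/3) = 35/9, f(2.5) = -17.5.
T_3 = (Δx/2)·[f(x_0) + 2f(x_1) + 2f(x_2) + f(x_3)].
Sum ≈ -43.0324.

-43.0324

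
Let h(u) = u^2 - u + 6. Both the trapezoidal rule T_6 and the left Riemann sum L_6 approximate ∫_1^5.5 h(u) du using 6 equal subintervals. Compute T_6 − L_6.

T_6 = 67.921875.
L_6 = 58.640625.
T_6 − L_6 = 9.28125.

9.28125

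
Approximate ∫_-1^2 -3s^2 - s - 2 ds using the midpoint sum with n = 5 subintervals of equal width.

Δs = (2 − (-1))/5 = 0.6.
Midpoints: -0.7, -0.1, 0.5, 1.1, 1.7.
f(-0.7) = -2.77, f(-0.1) = -1.93, f(0.5) = -3.25, f(1.1) = -6.73, f(1.7) = -12.37.
Sum = Δs · [f(-0.7) + f(-0.1) + f(0.5) + f(1.1) + f(1.7)].
Sum = -16.23.

-16.23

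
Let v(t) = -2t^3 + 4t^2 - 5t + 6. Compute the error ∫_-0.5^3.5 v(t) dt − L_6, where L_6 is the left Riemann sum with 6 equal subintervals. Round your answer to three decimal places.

-17.852

Exact integral: ∫_-0.5^3.5 v(t) dt ≈ -23.66667.
L_6 ≈ -5.81481.
Error ≈ -23.66667 − (-5.81481) ≈ -17.852.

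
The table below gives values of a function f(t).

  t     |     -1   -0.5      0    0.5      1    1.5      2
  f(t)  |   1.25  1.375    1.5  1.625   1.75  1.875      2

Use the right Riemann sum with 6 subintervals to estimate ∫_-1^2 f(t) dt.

5.0625

Δt = 0.5.
Sum = 0.5·[1.375 + 1.5 + 1.625 + 1.75 + 1.875 + 2] = 5.0625.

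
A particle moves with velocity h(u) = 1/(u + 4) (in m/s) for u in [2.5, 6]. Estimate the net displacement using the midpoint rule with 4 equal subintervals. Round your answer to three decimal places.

Δu = (6 − 2.5)/4 = 0.875.
Midpoints: 2.9375, 3.8125, 4.6875, 5.5625.
h(2.9375) = 16/111, h(3.8125) = 0.128, h(4.6875) = 16/139, h(5.5625) = 16/153.
Sum = Δu · [h(2.9375) + h(3.8125) + h(4.6875) + h(5.5625)].
Sum ≈ 0.430.

0.430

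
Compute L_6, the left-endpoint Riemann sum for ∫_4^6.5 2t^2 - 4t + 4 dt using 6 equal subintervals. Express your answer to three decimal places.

89.207

Δt = (6.5 − 4)/6 = 5/12.
Left endpoints: 4, 53/12, 29/6, 5.25, 17/3, 73/12.
f(4) = 20, f(53/12) = 1825/72, f(29/6) = 565/18, f(5.25) = 38.125, f(17/3) = 410/9, f(73/12) = 3865/72.
Sum = Δt · [f(4) + f(53/12) + f(29/6) + ...].
Sum ≈ 89.207.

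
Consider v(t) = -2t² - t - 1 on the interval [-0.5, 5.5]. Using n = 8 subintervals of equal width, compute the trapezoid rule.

-133.125

Δt = (5.5 − (-0.5))/8 = 0.75.
v(-0.5) = -1, v(0.25) = -1.375, v(1) = -4, v(1.75) = -8.875, v(2.5) = -16, v(3.25) = -25.375, v(4) = -37, v(4.75) = -50.875, v(5.5) = -67.
T_8 = (Δt/2)·[v(t_0) + 2v(t_1) + ... + 2v(t_{7}) + v(t_8)].
Sum = -133.125.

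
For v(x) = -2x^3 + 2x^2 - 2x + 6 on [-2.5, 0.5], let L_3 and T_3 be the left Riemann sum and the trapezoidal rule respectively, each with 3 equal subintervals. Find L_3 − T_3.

24.75

L_3 = 82.75.
T_3 = 58.
L_3 − T_3 = 24.75.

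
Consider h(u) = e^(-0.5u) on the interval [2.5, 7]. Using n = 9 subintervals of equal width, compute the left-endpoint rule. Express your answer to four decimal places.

Δu = (7 − 2.5)/9 = 0.5.
Left endpoints: 2.5, 3, 3.5, 4, 4.5, 5, 5.5, 6, 6.5.
h(2.5) ≈ 0.2865, h(3) ≈ 0.2231, h(3.5) ≈ 0.1738, h(4) ≈ 0.1353, h(4.5) ≈ 0.1054, h(5) ≈ 0.0821, h(5.5) ≈ 0.0639, h(6) ≈ 0.0498, h(6.5) ≈ 0.0388.
Sum = Δu · [h(2.5) + h(3) + h(3.5) + ...].
Sum ≈ 0.5794.

0.5794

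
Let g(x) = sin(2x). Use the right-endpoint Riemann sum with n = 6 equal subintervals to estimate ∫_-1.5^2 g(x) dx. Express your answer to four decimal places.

-0.3282

Δx = (2 − (-1.5))/6 = 7/12.
Right endpoints: -11/12, -1/3, 0.25, 5/6, 17/12, 2.
g(-11/12) ≈ -0.9657, g(-1/3) ≈ -0.6184, g(0.25) ≈ 0.4794, g(5/6) ≈ 0.9954, g(17/12) ≈ 0.3034, g(2) ≈ -0.7568.
Sum = Δx · [g(-11/12) + g(-1/3) + g(0.25) + ...].
Sum ≈ -0.3282.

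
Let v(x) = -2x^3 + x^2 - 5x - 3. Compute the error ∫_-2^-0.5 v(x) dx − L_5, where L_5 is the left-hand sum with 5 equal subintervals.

-4.24125

Exact integral: ∫_-2^-0.5 v(x) dx = 15.46875.
L_5 = 19.71.
Error = 15.46875 − 19.71 = -4.24125.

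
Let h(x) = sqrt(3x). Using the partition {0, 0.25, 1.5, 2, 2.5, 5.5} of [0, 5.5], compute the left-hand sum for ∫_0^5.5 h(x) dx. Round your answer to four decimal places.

11.5838

Subinterval widths: 0.25, 1.25, 0.5, 0.5, 3.
Left endpoints: 0, 0.25, 1.5, 2, 2.5.
h(0) ≈ 0.0000, h(0.25) ≈ 0.8660, h(1.5) ≈ 2.1213, h(2) ≈ 2.4495, h(2.5) ≈ 2.7386.
Sum = Σ Δx_i · h(x_i).
Sum ≈ 11.5838.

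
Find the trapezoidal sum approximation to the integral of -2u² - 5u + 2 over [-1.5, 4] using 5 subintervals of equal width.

-70.51

Δu = (4 − (-1.5))/5 = 1.1.
f(-1.5) = 5, f(-0.4) = 3.68, f(0.7) = -2.48, f(1.8) = -13.48, f(2.9) = -29.32, f(4) = -50.
T_5 = (Δu/2)·[f(u_0) + 2f(u_1) + ... + 2f(u_{4}) + f(u_5)].
Sum = -70.51.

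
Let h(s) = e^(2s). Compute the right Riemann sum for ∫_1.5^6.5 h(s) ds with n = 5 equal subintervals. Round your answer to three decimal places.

511635.664

Δs = (6.5 − 1.5)/5 = 1.
Right endpoints: 2.5, 3.5, 4.5, 5.5, 6.5.
h(2.5) ≈ 148.413, h(3.5) ≈ 1096.633, h(4.5) ≈ 8103.084, h(5.5) ≈ 59874.142, h(6.5) ≈ 442413.392.
Sum = Δs · [h(2.5) + h(3.5) + h(4.5) + h(5.5) + h(6.5)].
Sum ≈ 511635.664.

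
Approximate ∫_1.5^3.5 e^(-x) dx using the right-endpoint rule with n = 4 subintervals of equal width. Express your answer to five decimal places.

0.14870

Δx = (3.5 − 1.5)/4 = 0.5.
Right endpoints: 2, 2.5, 3, 3.5.
f(2) ≈ 0.13534, f(2.5) ≈ 0.08208, f(3) ≈ 0.04979, f(3.5) ≈ 0.03020.
Sum = Δx · [f(2) + f(2.5) + f(3) + f(3.5)].
Sum ≈ 0.14870.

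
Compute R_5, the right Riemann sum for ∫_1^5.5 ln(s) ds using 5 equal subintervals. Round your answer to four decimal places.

5.5895

Δs = (5.5 − 1)/5 = 0.9.
Right endpoints: 1.9, 2.8, 3.7, 4.6, 5.5.
f(1.9) ≈ 0.6419, f(2.8) ≈ 1.0296, f(3.7) ≈ 1.3083, f(4.6) ≈ 1.5261, f(5.5) ≈ 1.7047.
Sum = Δs · [f(1.9) + f(2.8) + f(3.7) + f(4.6) + f(5.5)].
Sum ≈ 5.5895.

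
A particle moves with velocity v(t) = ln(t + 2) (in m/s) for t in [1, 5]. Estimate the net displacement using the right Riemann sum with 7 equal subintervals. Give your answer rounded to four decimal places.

Δt = (5 − 1)/7 = 4/7.
Right endpoints: 11/7, 15/7, 19/7, 23/7, 27/7, 31/7, 5.
v(11/7) ≈ 1.2730, v(15/7) ≈ 1.4214, v(19/7) ≈ 1.5506, v(23/7) ≈ 1.6650, v(27/7) ≈ 1.7677, v(31/7) ≈ 1.8608, v(5) ≈ 1.9459.
Sum = Δt · [v(11/7) + v(15/7) + v(19/7) + ...].
Sum ≈ 6.5624.

6.5624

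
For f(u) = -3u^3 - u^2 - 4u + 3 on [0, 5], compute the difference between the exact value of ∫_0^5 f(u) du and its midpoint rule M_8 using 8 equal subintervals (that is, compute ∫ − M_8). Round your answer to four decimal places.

-3.8249

Exact integral: ∫_0^5 f(u) du ≈ -545.416667.
M_8 ≈ -541.591797.
Error ≈ -545.416667 − (-541.591797) ≈ -3.8249.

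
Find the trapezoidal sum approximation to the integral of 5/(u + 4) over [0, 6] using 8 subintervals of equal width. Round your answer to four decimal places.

4.5937

Δu = (6 − 0)/8 = 0.75.
f(0) = 1.25, f(0.75) = 20/19, f(1.5) = 10/11, f(2.25) = 0.8, f(3) = 5/7, f(3.75) = 20/31, f(4.5) = 10/17, f(5.25) = 20/37, f(6) = 0.5.
T_8 = (Δu/2)·[f(u_0) + 2f(u_1) + ... + 2f(u_{7}) + f(u_8)].
Sum ≈ 4.5937.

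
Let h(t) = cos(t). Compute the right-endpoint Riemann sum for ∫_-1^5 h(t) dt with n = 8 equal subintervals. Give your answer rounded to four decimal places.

-0.2081

Δt = (5 − (-1))/8 = 0.75.
Right endpoints: -0.25, 0.5, 1.25, 2, 2.75, 3.5, 4.25, 5.
h(-0.25) ≈ 0.9689, h(0.5) ≈ 0.8776, h(1.25) ≈ 0.3153, h(2) ≈ -0.4161, h(2.75) ≈ -0.9243, h(3.5) ≈ -0.9365, h(4.25) ≈ -0.4461, h(5) ≈ 0.2837.
Sum = Δt · [h(-0.25) + h(0.5) + h(1.25) + ...].
Sum ≈ -0.2081.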